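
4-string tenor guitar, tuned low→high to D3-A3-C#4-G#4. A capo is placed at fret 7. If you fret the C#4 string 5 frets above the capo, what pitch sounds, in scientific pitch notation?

The capo raises the open C#4 by 7 semitones to G#4; fretting 5 more gives C#4 + 7 + 5 = C#4 + 12 semitones = C#5.

C#5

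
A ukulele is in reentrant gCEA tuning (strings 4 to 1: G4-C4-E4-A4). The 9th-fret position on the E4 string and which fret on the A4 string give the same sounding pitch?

4

E4 at fret 9 is E4 + 9 semitones = C#5.
The open A4 string is 5 semitones above the open E4, so the same pitch on the A4 string lies at fret 9 − 5 = 4.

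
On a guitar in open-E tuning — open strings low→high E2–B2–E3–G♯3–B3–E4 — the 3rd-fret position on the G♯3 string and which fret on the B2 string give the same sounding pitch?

12

G♯3 at fret 3 is G♯3 + 3 semitones = B3.
The open B2 string is 9 semitones below the open G♯3, so the same pitch on the B2 string lies at fret 3 + 9 = 12.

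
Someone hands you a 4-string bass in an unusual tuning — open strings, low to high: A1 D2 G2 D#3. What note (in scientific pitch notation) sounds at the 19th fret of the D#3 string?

A#4

Each fret is one semitone, so D#3 + 19 = A#4.
(Equivalently spelled Bb4.)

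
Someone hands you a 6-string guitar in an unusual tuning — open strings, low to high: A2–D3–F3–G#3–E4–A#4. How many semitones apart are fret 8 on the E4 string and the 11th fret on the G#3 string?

5 semitones

E4 at fret 8 → C5 (MIDI 72); G#3 at fret 11 → G4 (MIDI 67).
72 − 67 = 5, so the two pitches are 5 semitones apart, with C5 the higher.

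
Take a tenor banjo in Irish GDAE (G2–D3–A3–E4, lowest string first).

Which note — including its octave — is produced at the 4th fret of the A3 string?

C#4

The open A3 string plus 4 semitones: A–A#–B–C–C#.
The walk passes from B into C once, so the octave number goes from 3 to 4.
(Equivalently spelled Db4.)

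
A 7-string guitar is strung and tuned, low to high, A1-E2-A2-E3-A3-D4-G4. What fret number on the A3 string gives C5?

C5 is 15 semitones above the open A3 (A–A#–B–C–…–A#–B–C), so it sits at fret 15.

15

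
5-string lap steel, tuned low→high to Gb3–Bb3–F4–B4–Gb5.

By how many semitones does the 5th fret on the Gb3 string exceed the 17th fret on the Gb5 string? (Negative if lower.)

-36 semitones

Gb3 at fret 5 → B3 (MIDI 59); Gb5 at fret 17 → B6 (MIDI 95).
59 − 95 = -36, so the two pitches are 36 semitones apart.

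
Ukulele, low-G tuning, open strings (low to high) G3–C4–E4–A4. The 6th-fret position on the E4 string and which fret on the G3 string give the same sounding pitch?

E4 at fret 6 is E4 + 6 semitones = A♯4.
The open G3 string is 9 semitones below the open E4, so the same pitch on the G3 string lies at fret 6 + 9 = 15.

15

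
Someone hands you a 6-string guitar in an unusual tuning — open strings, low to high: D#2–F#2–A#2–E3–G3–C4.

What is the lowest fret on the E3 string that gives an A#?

From E3, count semitones up the chromatic scale until reaching A#: E–F–F#–G–G#–A–A# — 6 steps.

6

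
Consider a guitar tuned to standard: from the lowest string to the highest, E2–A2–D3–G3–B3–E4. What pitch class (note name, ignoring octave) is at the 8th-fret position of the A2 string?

A2 is MIDI 45. Adding 8 gives 53; 53 mod 12 = 5, i.e. F.

F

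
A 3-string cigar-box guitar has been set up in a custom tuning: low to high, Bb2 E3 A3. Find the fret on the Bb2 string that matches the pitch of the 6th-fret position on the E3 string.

12

E3 at fret 6 is E3 + 6 semitones = Bb3.
The open Bb2 string is 6 semitones below the open E3, so the same pitch on the Bb2 string lies at fret 6 + 6 = 12.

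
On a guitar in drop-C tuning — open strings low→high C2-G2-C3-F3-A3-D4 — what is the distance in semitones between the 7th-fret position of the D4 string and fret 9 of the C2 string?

D4 at fret 7 → A4 (MIDI 69); C2 at fret 9 → A2 (MIDI 45).
69 − 45 = 24, so the two pitches are 24 semitones apart, with A4 the higher.

24 semitones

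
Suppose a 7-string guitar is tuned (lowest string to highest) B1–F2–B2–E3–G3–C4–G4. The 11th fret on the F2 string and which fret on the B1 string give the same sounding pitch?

Fret 11 on F2 is MIDI 41 + 11 = 52 (E3). On the B1 string (open MIDI 35), that pitch is 52 − 35 = fret 17.

17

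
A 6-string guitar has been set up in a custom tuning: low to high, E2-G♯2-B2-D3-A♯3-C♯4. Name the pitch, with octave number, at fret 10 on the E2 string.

E2 is MIDI 40. Adding 10 gives 50, which is D3.

D3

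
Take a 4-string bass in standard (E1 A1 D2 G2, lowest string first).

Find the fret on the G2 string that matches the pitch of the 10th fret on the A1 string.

A1 at fret 10 is A1 + 10 semitones = G2.
The open G2 string is 10 semitones above the open A1, so the same pitch on the G2 string lies at fret 10 − 10 = 0.

0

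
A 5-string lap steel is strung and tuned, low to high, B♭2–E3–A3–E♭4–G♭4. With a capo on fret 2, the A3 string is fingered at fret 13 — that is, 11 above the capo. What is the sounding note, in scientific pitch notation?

The capo raises the open A3 by 2 semitones to B3; fretting 11 more gives A3 + 2 + 11 = A3 + 13 semitones = B♭4.

B♭4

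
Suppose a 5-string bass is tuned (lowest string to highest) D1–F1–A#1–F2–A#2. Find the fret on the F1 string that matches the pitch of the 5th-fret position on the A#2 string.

Fret 5 on A#2 is MIDI 46 + 5 = 51 (D#3). On the F1 string (open MIDI 29), that pitch is 51 − 29 = fret 22.

22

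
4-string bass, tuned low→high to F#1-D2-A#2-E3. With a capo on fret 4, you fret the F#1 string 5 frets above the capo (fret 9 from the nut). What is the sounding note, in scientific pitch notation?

The capo raises the open F#1 by 4 semitones to A#1; fretting 5 more gives F#1 + 4 + 5 = F#1 + 9 semitones = D#2.
(Also written Eb.)

D#2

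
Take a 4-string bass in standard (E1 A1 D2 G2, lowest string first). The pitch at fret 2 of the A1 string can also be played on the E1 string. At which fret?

Fret 2 on A1 is MIDI 33 + 2 = 35 (B1). On the E1 string (open MIDI 28), that pitch is 35 − 28 = fret 7.

7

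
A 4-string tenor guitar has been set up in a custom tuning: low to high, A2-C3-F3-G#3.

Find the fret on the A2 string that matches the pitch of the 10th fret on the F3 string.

Fret 10 on F3 is MIDI 53 + 10 = 63 (D#4). On the A2 string (open MIDI 45), that pitch is 63 − 45 = fret 18.

18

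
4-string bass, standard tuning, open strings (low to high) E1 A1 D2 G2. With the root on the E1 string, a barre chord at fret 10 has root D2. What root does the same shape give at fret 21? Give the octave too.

Moving from fret 10 to fret 21 shifts the root by 11 semitones.
D2 up 11 semitones is C#3.

C#3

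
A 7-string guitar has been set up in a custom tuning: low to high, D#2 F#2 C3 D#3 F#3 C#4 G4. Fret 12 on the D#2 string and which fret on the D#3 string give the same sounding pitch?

D#2 at fret 12 is D#2 + 12 semitones = D#3.
The open D#3 string is 12 semitones above the open D#2, so the same pitch on the D#3 string lies at fret 12 − 12 = 0.

0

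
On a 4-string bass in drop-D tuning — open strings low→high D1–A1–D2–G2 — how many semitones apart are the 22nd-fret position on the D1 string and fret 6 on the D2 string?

4 semitones

D1 at fret 22 → C3 (MIDI 48); D2 at fret 6 → G#2 (MIDI 44).
48 − 44 = 4, so the two pitches are 4 semitones apart, with C3 the higher.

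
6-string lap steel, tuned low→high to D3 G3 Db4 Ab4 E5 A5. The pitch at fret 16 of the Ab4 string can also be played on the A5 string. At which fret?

3

Ab4 at fret 16 is Ab4 + 16 semitones = C6.
The open A5 string is 13 semitones above the open Ab4, so the same pitch on the A5 string lies at fret 16 − 13 = 3.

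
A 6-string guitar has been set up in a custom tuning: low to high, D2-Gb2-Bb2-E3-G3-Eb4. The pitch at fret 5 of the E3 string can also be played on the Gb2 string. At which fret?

15

E3 at fret 5 is E3 + 5 semitones = A3.
The open Gb2 string is 10 semitones below the open E3, so the same pitch on the Gb2 string lies at fret 5 + 10 = 15.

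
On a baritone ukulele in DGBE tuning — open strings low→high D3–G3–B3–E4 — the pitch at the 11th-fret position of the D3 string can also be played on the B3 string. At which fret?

D3 at fret 11 is D3 + 11 semitones = C♯4.
The open B3 string is 9 semitones above the open D3, so the same pitch on the B3 string lies at fret 11 − 9 = 2.

2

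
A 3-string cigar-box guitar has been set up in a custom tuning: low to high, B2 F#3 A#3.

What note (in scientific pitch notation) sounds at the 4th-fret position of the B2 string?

D#3

Each fret is one semitone, so B2 + 4 = D#3.
(Equivalently spelled Eb3.)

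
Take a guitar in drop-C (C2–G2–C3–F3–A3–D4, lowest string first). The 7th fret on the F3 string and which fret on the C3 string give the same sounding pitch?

12

F3 at fret 7 is F3 + 7 semitones = C4.
The open C3 string is 5 semitones below the open F3, so the same pitch on the C3 string lies at fret 7 + 5 = 12.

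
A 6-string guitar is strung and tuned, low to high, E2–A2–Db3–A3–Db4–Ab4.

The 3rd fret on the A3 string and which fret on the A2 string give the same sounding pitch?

Fret 3 on A3 is MIDI 57 + 3 = 60 (C4). On the A2 string (open MIDI 45), that pitch is 60 − 45 = fret 15.

15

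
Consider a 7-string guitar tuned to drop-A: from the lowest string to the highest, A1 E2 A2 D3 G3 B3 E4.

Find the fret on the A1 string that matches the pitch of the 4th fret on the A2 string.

A2 at fret 4 is A2 + 4 semitones = C#3.
The open A1 string is 12 semitones below the open A2, so the same pitch on the A1 string lies at fret 4 + 12 = 16.

16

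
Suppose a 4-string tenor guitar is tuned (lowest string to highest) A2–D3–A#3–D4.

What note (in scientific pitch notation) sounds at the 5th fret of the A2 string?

A2 is MIDI 45. Adding 5 gives 50, which is D3.

D3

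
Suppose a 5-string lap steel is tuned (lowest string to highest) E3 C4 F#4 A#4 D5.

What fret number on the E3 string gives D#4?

D#4 is 11 semitones above the open E3 (E–F–F#–G–…–C#–D–D#), so it sits at fret 11.

11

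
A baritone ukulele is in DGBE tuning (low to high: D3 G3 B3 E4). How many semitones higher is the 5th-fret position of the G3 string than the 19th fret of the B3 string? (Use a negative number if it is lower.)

G3 at fret 5 → C4 (MIDI 60); B3 at fret 19 → F#5 (MIDI 78).
60 − 78 = -18, so the two pitches are 18 semitones apart.

-18 semitones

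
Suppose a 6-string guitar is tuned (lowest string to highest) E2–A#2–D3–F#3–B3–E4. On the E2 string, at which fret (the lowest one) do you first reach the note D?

10

From E2, count semitones up the chromatic scale until reaching D: E–F–F#–G–…–C–C#–D — 10 steps.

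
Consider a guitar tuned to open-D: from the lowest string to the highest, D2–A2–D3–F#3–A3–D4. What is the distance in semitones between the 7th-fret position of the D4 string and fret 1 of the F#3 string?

D4 at fret 7 → A4 (MIDI 69); F#3 at fret 1 → G3 (MIDI 55).
69 − 55 = 14, so the two pitches are 14 semitones apart, with A4 the higher.

14 semitones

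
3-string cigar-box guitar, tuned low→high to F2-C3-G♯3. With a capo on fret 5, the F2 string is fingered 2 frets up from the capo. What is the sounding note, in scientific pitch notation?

The capo raises the open F2 by 5 semitones to A♯2; fretting 2 more gives F2 + 5 + 2 = F2 + 7 semitones = C3.

C3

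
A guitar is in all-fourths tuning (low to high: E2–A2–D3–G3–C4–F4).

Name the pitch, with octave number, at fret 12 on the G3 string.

G4

The open G3 string plus 12 semitones: G–G#–A–A#–…–F–F#–G.
The walk passes from B into C once, so the octave number goes from 3 to 4.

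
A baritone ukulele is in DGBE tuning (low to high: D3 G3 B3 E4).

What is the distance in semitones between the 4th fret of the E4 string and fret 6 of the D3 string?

12 semitones

E4 at fret 4 → G#4 (MIDI 68); D3 at fret 6 → G#3 (MIDI 56).
68 − 56 = 12, so the two pitches are 12 semitones apart, with G#4 the higher.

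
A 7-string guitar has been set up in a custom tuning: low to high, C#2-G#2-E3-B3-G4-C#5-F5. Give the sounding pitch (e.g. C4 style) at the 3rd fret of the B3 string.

D4

B3 is MIDI 59. Adding 3 gives 62, which is D4.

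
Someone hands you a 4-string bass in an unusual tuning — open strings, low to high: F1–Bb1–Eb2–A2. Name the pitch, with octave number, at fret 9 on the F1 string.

D2

Each fret is one semitone, so F1 + 9 = D2.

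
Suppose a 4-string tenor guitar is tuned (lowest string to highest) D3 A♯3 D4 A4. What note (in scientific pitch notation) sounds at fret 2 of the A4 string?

B4

The open A4 string plus 2 semitones: A–A#–B.
No B→C boundary is crossed, so the octave stays at 4.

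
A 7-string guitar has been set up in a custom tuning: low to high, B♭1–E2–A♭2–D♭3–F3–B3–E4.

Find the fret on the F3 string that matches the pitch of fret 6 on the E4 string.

Fret 6 on E4 is MIDI 64 + 6 = 70 (B♭4). On the F3 string (open MIDI 53), that pitch is 70 − 53 = fret 17.

17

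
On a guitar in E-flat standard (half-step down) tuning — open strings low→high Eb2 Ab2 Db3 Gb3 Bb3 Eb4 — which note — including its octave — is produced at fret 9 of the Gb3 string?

Eb4

Each fret is one semitone, so Gb3 + 9 = Eb4.
(Equivalently spelled D#4.)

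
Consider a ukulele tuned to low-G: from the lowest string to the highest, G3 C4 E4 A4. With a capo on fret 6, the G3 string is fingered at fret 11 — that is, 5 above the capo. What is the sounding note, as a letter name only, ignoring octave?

The capo raises the open G3 by 6 semitones to C#4; fretting 5 more gives G3 + 6 + 5 = G3 + 11 semitones, landing on F#.
(Also written Gb.)

F#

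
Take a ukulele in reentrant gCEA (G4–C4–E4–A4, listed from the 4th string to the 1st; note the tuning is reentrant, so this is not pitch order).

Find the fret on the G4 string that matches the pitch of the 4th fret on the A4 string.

Fret 4 on A4 is MIDI 69 + 4 = 73 (C♯5). On the G4 string (open MIDI 67), that pitch is 73 − 67 = fret 6.

6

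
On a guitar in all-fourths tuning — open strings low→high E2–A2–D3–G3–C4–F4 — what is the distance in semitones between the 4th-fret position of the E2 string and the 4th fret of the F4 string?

25 semitones

E2 at fret 4 → G#2 (MIDI 44); F4 at fret 4 → A4 (MIDI 69).
44 − 69 = -25, so the two pitches are 25 semitones apart, with A4 the higher.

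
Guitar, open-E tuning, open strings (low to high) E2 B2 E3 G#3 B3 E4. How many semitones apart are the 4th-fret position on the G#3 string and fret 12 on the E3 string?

4 semitones

G#3 at fret 4 → C4 (MIDI 60); E3 at fret 12 → E4 (MIDI 64).
60 − 64 = -4, so the two pitches are 4 semitones apart, with E4 the higher.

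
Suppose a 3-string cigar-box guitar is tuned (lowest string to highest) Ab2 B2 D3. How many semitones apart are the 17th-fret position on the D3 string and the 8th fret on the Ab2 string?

D3 at fret 17 → G4 (MIDI 67); Ab2 at fret 8 → E3 (MIDI 52).
67 − 52 = 15, so the two pitches are 15 semitones apart, with G4 the higher.

15 semitones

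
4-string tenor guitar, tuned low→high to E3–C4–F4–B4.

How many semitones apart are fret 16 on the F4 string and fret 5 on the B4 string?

F4 at fret 16 → A5 (MIDI 81); B4 at fret 5 → E5 (MIDI 76).
81 − 76 = 5, so the two pitches are 5 semitones apart, with A5 the higher.

5 semitones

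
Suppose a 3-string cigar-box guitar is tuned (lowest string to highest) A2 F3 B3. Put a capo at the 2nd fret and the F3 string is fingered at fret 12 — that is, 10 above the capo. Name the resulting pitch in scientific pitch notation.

The capo raises the open F3 by 2 semitones to G3; fretting 10 more gives F3 + 2 + 10 = F3 + 12 semitones = F4.

F4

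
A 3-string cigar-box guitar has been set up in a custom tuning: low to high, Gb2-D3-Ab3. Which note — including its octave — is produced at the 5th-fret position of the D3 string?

D3 is MIDI 50. Adding 5 gives 55, which is G3.

G3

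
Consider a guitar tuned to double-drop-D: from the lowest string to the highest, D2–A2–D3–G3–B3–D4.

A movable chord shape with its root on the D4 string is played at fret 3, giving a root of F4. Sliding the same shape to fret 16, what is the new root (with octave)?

F#5

Moving from fret 3 to fret 16 shifts the root by 13 semitones.
F4 up 13 semitones is F#5.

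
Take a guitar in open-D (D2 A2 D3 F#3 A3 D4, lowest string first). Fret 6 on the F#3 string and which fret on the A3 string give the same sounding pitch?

3

Fret 6 on F#3 is MIDI 54 + 6 = 60 (C4). On the A3 string (open MIDI 57), that pitch is 60 − 57 = fret 3.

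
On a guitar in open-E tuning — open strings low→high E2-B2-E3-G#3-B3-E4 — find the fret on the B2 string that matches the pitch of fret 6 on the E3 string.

11

Fret 6 on E3 is MIDI 52 + 6 = 58 (A#3). On the B2 string (open MIDI 47), that pitch is 58 − 47 = fret 11.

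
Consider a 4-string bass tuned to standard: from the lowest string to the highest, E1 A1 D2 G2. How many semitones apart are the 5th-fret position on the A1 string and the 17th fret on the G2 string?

22 semitones

A1 at fret 5 → D2 (MIDI 38); G2 at fret 17 → C4 (MIDI 60).
38 − 60 = -22, so the two pitches are 22 semitones apart, with C4 the higher.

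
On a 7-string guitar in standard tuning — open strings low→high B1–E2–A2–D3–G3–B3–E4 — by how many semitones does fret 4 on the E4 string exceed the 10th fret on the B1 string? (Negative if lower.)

23 semitones

E4 at fret 4 → G♯4 (MIDI 68); B1 at fret 10 → A2 (MIDI 45).
68 − 45 = 23, so the two pitches are 23 semitones apart.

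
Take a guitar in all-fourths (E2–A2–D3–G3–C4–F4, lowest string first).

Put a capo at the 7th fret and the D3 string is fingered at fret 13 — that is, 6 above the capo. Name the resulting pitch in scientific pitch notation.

D#4

The capo raises the open D3 by 7 semitones to A3; fretting 6 more gives D3 + 7 + 6 = D3 + 13 semitones = D#4.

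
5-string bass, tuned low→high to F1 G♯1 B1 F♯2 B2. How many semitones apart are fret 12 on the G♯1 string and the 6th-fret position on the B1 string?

G♯1 at fret 12 → G♯2 (MIDI 44); B1 at fret 6 → F2 (MIDI 41).
44 − 41 = 3, so the two pitches are 3 semitones apart, with G♯2 the higher.

3 semitones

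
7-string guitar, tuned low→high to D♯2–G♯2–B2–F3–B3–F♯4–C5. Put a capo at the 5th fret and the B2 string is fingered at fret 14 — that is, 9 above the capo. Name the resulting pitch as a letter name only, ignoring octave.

C♯

The capo raises the open B2 by 5 semitones to E3; fretting 9 more gives B2 + 5 + 9 = B2 + 14 semitones, landing on C♯.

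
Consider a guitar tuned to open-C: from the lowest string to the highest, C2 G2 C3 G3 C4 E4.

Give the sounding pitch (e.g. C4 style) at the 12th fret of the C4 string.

C5

The open C4 string plus 12 semitones: C–C#–D–D#–…–A#–B–C.
The walk passes from B into C once, so the octave number goes from 4 to 5.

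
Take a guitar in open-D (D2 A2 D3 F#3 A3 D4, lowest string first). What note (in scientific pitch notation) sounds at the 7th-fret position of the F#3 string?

C#4

F#3 is MIDI 54. Adding 7 gives 61, which is C#4.
(Equivalently spelled Db4.)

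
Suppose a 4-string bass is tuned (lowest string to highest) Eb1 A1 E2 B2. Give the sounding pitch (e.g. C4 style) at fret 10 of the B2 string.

A3

The open B2 string plus 10 semitones: B–C–Db–D–…–G–Ab–A.
The walk passes from B into C once, so the octave number goes from 2 to 3.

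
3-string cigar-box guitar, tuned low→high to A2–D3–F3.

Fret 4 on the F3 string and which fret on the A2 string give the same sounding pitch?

Fret 4 on F3 is MIDI 53 + 4 = 57 (A3). On the A2 string (open MIDI 45), that pitch is 57 − 45 = fret 12.

12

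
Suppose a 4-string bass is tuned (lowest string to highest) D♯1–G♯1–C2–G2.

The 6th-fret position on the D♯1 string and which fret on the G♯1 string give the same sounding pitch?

1

D♯1 at fret 6 is D♯1 + 6 semitones = A1.
The open G♯1 string is 5 semitones above the open D♯1, so the same pitch on the G♯1 string lies at fret 6 − 5 = 1.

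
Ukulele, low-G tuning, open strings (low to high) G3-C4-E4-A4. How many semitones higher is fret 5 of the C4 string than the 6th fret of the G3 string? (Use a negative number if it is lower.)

4 semitones

C4 at fret 5 → F4 (MIDI 65); G3 at fret 6 → C#4 (MIDI 61).
65 − 61 = 4, so the two pitches are 4 semitones apart.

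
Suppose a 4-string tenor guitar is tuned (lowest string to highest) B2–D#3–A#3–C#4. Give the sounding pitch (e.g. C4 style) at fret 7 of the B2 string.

The open B2 string plus 7 semitones: B–C–C#–D–D#–E–F–F#.
The walk passes from B into C once, so the octave number goes from 2 to 3.

F#3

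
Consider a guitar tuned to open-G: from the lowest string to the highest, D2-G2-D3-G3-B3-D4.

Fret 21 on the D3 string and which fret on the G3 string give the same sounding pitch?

D3 at fret 21 is D3 + 21 semitones = B4.
The open G3 string is 5 semitones above the open D3, so the same pitch on the G3 string lies at fret 21 − 5 = 16.

16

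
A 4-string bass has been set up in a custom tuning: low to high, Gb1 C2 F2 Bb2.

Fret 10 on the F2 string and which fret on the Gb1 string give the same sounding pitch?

21

Fret 10 on F2 is MIDI 41 + 10 = 51 (Eb3). On the Gb1 string (open MIDI 30), that pitch is 51 − 30 = fret 21.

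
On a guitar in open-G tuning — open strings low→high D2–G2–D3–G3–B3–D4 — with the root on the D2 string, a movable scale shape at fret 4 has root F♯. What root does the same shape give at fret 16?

Moving from fret 4 to fret 16 shifts the root by 12 semitones.
F♯ up 12 semitones is F♯.

F♯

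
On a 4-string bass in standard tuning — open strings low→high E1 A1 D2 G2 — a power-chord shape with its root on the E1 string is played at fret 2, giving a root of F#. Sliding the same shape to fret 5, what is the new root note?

Moving from fret 2 to fret 5 shifts the root by 3 semitones.
F# up 3 semitones is A.

A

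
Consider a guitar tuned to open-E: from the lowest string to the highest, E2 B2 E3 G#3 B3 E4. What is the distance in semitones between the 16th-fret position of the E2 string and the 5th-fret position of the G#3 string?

E2 at fret 16 → G#3 (MIDI 56); G#3 at fret 5 → C#4 (MIDI 61).
56 − 61 = -5, so the two pitches are 5 semitones apart, with C#4 the higher.

5 semitones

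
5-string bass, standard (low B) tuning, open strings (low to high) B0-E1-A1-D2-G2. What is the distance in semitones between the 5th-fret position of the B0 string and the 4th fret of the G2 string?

B0 at fret 5 → E1 (MIDI 28); G2 at fret 4 → B2 (MIDI 47).
28 − 47 = -19, so the two pitches are 19 semitones apart, with B2 the higher.

19 semitones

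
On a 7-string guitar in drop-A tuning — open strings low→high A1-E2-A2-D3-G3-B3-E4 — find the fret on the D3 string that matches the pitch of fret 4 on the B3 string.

13

B3 at fret 4 is B3 + 4 semitones = D♯4.
The open D3 string is 9 semitones below the open B3, so the same pitch on the D3 string lies at fret 4 + 9 = 13.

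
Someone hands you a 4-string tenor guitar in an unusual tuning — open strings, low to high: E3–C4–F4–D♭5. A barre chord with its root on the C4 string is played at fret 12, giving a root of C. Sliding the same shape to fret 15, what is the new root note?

Moving from fret 12 to fret 15 shifts the root by 3 semitones.
C up 3 semitones is E♭.

E♭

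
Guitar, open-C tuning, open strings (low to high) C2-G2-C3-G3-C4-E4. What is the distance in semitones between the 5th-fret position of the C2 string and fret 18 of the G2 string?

20 semitones

C2 at fret 5 → F2 (MIDI 41); G2 at fret 18 → C#4 (MIDI 61).
41 − 61 = -20, so the two pitches are 20 semitones apart, with C#4 the higher.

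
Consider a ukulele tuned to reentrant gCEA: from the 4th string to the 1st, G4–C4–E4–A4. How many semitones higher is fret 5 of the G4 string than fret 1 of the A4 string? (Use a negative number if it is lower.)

2 semitones

G4 at fret 5 → C5 (MIDI 72); A4 at fret 1 → A#4 (MIDI 70).
72 − 70 = 2, so the two pitches are 2 semitones apart.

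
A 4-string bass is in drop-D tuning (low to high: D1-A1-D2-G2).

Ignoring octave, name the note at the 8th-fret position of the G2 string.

Each fret is one semitone, so G2 + 8 = D#.
(Equivalently spelled Eb.)

D#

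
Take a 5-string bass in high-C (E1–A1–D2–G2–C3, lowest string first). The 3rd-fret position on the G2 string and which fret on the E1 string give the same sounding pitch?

18

Fret 3 on G2 is MIDI 43 + 3 = 46 (A#2). On the E1 string (open MIDI 28), that pitch is 46 − 28 = fret 18.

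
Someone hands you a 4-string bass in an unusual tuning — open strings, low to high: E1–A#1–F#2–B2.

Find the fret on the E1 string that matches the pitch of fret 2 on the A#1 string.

Fret 2 on A#1 is MIDI 34 + 2 = 36 (C2). On the E1 string (open MIDI 28), that pitch is 36 − 28 = fret 8.

8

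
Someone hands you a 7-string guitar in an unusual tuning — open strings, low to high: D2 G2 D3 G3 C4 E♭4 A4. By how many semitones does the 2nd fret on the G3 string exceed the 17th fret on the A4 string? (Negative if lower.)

-29 semitones

G3 at fret 2 → A3 (MIDI 57); A4 at fret 17 → D6 (MIDI 86).
57 − 86 = -29, so the two pitches are 29 semitones apart.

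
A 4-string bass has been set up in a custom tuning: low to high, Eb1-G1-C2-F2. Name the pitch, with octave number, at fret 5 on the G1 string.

The open G1 string plus 5 semitones: G–Ab–A–Bb–B–C.
The walk passes from B into C once, so the octave number goes from 1 to 2.

C2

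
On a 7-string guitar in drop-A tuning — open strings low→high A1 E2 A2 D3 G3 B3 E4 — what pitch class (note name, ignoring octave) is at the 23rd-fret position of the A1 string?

G#

Each fret is one semitone, so A1 + 23 = G#.
(Equivalently spelled Ab.)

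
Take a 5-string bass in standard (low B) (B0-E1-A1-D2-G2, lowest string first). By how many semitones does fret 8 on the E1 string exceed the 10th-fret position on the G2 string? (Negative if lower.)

-17 semitones

E1 at fret 8 → C2 (MIDI 36); G2 at fret 10 → F3 (MIDI 53).
36 − 53 = -17, so the two pitches are 17 semitones apart.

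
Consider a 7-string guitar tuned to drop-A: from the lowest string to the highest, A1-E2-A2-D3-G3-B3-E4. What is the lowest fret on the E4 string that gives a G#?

4

From E4, count semitones up the chromatic scale until reaching G#: E–F–F#–G–G# — 4 steps.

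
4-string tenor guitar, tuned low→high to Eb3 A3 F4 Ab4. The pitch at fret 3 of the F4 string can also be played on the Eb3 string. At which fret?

F4 at fret 3 is F4 + 3 semitones = Ab4.
The open Eb3 string is 14 semitones below the open F4, so the same pitch on the Eb3 string lies at fret 3 + 14 = 17.

17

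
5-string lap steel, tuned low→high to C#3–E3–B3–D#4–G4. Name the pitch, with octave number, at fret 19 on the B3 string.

B3 is MIDI 59. Adding 19 gives 78, which is F#5.

F#5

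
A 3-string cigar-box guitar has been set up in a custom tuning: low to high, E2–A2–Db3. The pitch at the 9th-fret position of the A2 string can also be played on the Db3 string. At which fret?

5

Fret 9 on A2 is MIDI 45 + 9 = 54 (Gb3). On the Db3 string (open MIDI 49), that pitch is 54 − 49 = fret 5.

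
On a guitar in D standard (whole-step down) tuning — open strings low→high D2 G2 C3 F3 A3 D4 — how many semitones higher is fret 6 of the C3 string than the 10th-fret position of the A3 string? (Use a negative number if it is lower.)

C3 at fret 6 → F#3 (MIDI 54); A3 at fret 10 → G4 (MIDI 67).
54 − 67 = -13, so the two pitches are 13 semitones apart.

-13 semitones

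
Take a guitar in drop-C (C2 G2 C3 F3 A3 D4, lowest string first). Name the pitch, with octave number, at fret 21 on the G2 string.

E4

G2 is MIDI 43. Adding 21 gives 64, which is E4.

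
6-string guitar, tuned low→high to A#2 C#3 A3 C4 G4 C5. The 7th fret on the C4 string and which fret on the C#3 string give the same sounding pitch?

18

C4 at fret 7 is C4 + 7 semitones = G4.
The open C#3 string is 11 semitones below the open C4, so the same pitch on the C#3 string lies at fret 7 + 11 = 18.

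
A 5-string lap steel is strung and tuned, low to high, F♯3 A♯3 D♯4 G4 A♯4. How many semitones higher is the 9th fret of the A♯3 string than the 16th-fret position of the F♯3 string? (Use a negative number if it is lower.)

-3 semitones

A♯3 at fret 9 → G4 (MIDI 67); F♯3 at fret 16 → A♯4 (MIDI 70).
67 − 70 = -3, so the two pitches are 3 semitones apart.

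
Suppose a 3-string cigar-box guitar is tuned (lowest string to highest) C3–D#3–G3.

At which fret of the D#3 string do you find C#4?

C#4 is 10 semitones above the open D#3 (D#–E–F–F#–…–B–C–C#), so it sits at fret 10.

10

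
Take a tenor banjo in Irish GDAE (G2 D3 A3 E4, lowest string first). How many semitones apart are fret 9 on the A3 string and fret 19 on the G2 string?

4 semitones

A3 at fret 9 → F#4 (MIDI 66); G2 at fret 19 → D4 (MIDI 62).
66 − 62 = 4, so the two pitches are 4 semitones apart, with F#4 the higher.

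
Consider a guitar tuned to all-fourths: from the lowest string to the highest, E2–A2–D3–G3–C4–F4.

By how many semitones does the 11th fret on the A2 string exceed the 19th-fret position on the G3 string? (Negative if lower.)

-18 semitones

A2 at fret 11 → G#3 (MIDI 56); G3 at fret 19 → D5 (MIDI 74).
56 − 74 = -18, so the two pitches are 18 semitones apart.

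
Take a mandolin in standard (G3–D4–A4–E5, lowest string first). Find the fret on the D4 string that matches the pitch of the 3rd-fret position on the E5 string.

17

Fret 3 on E5 is MIDI 76 + 3 = 79 (G5). On the D4 string (open MIDI 62), that pitch is 79 − 62 = fret 17.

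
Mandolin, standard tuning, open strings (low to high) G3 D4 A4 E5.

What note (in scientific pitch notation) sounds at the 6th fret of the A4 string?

D#5

A4 is MIDI 69. Adding 6 gives 75, which is D#5.
(Equivalently spelled Eb5.)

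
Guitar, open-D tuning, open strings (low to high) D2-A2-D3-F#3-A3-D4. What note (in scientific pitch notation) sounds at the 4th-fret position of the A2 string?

C#3

Each fret is one semitone, so A2 + 4 = C#3.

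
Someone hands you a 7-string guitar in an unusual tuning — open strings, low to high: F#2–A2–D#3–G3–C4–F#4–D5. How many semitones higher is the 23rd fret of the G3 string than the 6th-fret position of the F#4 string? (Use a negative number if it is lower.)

G3 at fret 23 → F#5 (MIDI 78); F#4 at fret 6 → C5 (MIDI 72).
78 − 72 = 6, so the two pitches are 6 semitones apart.

6 semitones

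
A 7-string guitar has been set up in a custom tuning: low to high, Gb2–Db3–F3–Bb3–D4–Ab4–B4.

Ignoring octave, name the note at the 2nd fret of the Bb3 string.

The open Bb3 string plus 2 semitones: Bb–B–C.

C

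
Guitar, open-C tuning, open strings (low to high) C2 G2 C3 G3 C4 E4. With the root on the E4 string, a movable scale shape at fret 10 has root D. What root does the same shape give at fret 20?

Moving from fret 10 to fret 20 shifts the root by 10 semitones.
D up 10 semitones is C.

C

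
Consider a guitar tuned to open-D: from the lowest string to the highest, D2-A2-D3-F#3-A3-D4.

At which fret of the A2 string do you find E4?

19

E4 is 19 semitones above the open A2 (A–A#–B–C–…–D–D#–E), so it sits at fret 19.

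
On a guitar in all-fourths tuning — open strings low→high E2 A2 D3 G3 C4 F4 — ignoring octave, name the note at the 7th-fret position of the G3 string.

D

The open G3 string plus 7 semitones: G–G#–A–A#–B–C–C#–D.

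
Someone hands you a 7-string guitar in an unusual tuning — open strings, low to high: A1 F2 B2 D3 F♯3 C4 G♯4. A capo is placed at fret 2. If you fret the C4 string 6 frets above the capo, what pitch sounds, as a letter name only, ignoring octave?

G♯

The capo raises the open C4 by 2 semitones to D4; fretting 6 more gives C4 + 2 + 6 = C4 + 8 semitones, landing on G♯.
(Also written A♭.)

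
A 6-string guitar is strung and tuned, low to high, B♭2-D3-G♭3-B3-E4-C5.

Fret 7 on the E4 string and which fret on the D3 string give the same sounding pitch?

21

Fret 7 on E4 is MIDI 64 + 7 = 71 (B4). On the D3 string (open MIDI 50), that pitch is 71 − 50 = fret 21.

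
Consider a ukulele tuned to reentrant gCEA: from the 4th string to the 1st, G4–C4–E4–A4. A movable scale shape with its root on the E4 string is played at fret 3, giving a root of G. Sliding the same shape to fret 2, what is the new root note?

Moving from fret 3 to fret 2 shifts the root by -1 semitone.
G down 1 semitone is F♯.

F♯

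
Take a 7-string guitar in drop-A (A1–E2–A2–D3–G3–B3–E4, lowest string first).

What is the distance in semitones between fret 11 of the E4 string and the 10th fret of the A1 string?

32 semitones

E4 at fret 11 → D#5 (MIDI 75); A1 at fret 10 → G2 (MIDI 43).
75 − 43 = 32, so the two pitches are 32 semitones apart, with D#5 the higher.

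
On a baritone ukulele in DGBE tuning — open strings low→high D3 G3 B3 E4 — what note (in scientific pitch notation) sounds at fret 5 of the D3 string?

D3 is MIDI 50. Adding 5 gives 55, which is G3.

G3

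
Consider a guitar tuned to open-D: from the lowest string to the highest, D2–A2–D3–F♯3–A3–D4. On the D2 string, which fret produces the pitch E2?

E2 is 2 semitones above the open D2 (D–D#–E), so it sits at fret 2.

2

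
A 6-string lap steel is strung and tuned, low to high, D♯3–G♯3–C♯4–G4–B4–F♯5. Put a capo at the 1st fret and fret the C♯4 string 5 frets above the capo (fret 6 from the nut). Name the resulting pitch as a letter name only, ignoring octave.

G

The capo raises the open C♯4 by 1 semitone to D4; fretting 5 more gives C♯4 + 1 + 5 = C♯4 + 6 semitones, landing on G.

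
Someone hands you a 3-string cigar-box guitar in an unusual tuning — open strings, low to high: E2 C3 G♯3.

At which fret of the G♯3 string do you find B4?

15

B4 is 15 semitones above the open G♯3 (G#–A–A#–B–…–A–A#–B), so it sits at fret 15.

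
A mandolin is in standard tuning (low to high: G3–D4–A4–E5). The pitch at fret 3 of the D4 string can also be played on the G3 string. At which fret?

10

D4 at fret 3 is D4 + 3 semitones = F4.
The open G3 string is 7 semitones below the open D4, so the same pitch on the G3 string lies at fret 3 + 7 = 10.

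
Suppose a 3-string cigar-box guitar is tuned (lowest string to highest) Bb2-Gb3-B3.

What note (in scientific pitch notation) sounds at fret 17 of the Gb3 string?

Gb3 is MIDI 54. Adding 17 gives 71, which is B4.

B4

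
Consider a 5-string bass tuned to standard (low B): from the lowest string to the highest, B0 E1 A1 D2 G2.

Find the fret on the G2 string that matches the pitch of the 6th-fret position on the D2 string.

D2 at fret 6 is D2 + 6 semitones = G#2.
The open G2 string is 5 semitones above the open D2, so the same pitch on the G2 string lies at fret 6 − 5 = 1.

1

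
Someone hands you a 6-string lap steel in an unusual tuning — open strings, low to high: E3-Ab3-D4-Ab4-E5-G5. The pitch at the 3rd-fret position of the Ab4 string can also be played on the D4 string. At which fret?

Fret 3 on Ab4 is MIDI 68 + 3 = 71 (B4). On the D4 string (open MIDI 62), that pitch is 71 − 62 = fret 9.

9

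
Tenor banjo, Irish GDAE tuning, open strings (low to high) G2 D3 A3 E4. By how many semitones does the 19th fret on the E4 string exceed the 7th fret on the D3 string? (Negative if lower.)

E4 at fret 19 → B5 (MIDI 83); D3 at fret 7 → A3 (MIDI 57).
83 − 57 = 26, so the two pitches are 26 semitones apart.

26 semitones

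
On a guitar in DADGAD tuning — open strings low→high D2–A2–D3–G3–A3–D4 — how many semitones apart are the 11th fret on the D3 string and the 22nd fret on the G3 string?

16 semitones

D3 at fret 11 → C♯4 (MIDI 61); G3 at fret 22 → F5 (MIDI 77).
61 − 77 = -16, so the two pitches are 16 semitones apart, with F5 the higher.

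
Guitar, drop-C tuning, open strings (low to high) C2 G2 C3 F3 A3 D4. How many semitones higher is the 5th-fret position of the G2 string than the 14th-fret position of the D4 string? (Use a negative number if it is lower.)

-28 semitones

G2 at fret 5 → C3 (MIDI 48); D4 at fret 14 → E5 (MIDI 76).
48 − 76 = -28, so the two pitches are 28 semitones apart.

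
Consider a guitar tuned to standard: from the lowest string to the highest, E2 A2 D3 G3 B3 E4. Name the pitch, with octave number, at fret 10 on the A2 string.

G3

A2 is MIDI 45. Adding 10 gives 55, which is G3.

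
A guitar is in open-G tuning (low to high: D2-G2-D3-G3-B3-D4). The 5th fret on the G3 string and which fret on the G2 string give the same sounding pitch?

17

G3 at fret 5 is G3 + 5 semitones = C4.
The open G2 string is 12 semitones below the open G3, so the same pitch on the G2 string lies at fret 5 + 12 = 17.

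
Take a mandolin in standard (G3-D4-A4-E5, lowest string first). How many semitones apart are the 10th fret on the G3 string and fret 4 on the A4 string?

G3 at fret 10 → F4 (MIDI 65); A4 at fret 4 → C#5 (MIDI 73).
65 − 73 = -8, so the two pitches are 8 semitones apart, with C#5 the higher.

8 semitones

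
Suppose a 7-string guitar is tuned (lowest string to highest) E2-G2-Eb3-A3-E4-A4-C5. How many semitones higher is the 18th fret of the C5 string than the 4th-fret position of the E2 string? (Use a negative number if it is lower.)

46 semitones

C5 at fret 18 → Gb6 (MIDI 90); E2 at fret 4 → Ab2 (MIDI 44).
90 − 44 = 46, so the two pitches are 46 semitones apart.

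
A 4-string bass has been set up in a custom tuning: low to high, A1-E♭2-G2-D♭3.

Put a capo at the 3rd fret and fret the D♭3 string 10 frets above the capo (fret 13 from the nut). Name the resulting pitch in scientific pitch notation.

D4

The capo raises the open D♭3 by 3 semitones to E3; fretting 10 more gives D♭3 + 3 + 10 = D♭3 + 13 semitones = D4.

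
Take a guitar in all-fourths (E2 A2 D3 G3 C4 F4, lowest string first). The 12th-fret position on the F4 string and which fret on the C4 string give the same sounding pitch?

17

Fret 12 on F4 is MIDI 65 + 12 = 77 (F5). On the C4 string (open MIDI 60), that pitch is 77 − 60 = fret 17.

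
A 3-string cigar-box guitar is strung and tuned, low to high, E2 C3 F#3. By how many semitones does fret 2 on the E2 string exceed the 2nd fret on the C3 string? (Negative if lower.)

E2 at fret 2 → F#2 (MIDI 42); C3 at fret 2 → D3 (MIDI 50).
42 − 50 = -8, so the two pitches are 8 semitones apart.

-8 semitones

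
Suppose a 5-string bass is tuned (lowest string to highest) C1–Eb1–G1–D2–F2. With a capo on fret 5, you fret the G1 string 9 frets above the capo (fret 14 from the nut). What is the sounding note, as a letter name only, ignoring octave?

The capo raises the open G1 by 5 semitones to C2; fretting 9 more gives G1 + 5 + 9 = G1 + 14 semitones, landing on A.

A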